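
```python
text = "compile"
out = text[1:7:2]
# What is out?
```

text has length 7. The slice text[1:7:2] selects indices [1, 3, 5] (1->'o', 3->'p', 5->'l'), giving 'opl'.

'opl'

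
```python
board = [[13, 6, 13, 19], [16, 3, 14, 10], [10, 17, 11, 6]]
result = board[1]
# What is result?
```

board has 3 rows. Row 1 is [16, 3, 14, 10].

[16, 3, 14, 10]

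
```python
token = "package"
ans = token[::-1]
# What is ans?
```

token has length 7. The slice token[::-1] selects indices [6, 5, 4, 3, 2, 1, 0] (6->'e', 5->'g', 4->'a', 3->'k', 2->'c', 1->'a', 0->'p'), giving 'egakcap'.

'egakcap'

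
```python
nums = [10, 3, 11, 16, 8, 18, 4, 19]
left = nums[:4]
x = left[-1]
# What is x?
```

nums has length 8. The slice nums[:4] selects indices [0, 1, 2, 3] (0->10, 1->3, 2->11, 3->16), giving [10, 3, 11, 16]. So left = [10, 3, 11, 16]. Then left[-1] = 16.

16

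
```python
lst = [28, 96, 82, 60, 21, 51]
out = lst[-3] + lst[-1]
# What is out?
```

lst has length 6. Negative index -3 maps to positive index 6 + (-3) = 3. lst[3] = 60.
lst has length 6. Negative index -1 maps to positive index 6 + (-1) = 5. lst[5] = 51.
Sum: 60 + 51 = 111.

111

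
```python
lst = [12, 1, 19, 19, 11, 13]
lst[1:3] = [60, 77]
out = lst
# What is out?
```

lst starts as [12, 1, 19, 19, 11, 13] (length 6). The slice lst[1:3] covers indices [1, 2] with values [1, 19]. Replacing that slice with [60, 77] (same length) produces [12, 60, 77, 19, 11, 13].

[12, 60, 77, 19, 11, 13]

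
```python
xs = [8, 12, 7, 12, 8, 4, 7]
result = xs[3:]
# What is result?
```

xs has length 7. The slice xs[3:] selects indices [3, 4, 5, 6] (3->12, 4->8, 5->4, 6->7), giving [12, 8, 4, 7].

[12, 8, 4, 7]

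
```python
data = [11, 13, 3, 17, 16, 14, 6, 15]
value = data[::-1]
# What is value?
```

data has length 8. The slice data[::-1] selects indices [7, 6, 5, 4, 3, 2, 1, 0] (7->15, 6->6, 5->14, 4->16, 3->17, 2->3, 1->13, 0->11), giving [15, 6, 14, 16, 17, 3, 13, 11].

[15, 6, 14, 16, 17, 3, 13, 11]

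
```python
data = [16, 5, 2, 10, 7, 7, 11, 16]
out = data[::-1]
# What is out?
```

data has length 8. The slice data[::-1] selects indices [7, 6, 5, 4, 3, 2, 1, 0] (7->16, 6->11, 5->7, 4->7, 3->10, 2->2, 1->5, 0->16), giving [16, 11, 7, 7, 10, 2, 5, 16].

[16, 11, 7, 7, 10, 2, 5, 16]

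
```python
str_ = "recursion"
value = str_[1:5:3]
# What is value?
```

str_ has length 9. The slice str_[1:5:3] selects indices [1, 4] (1->'e', 4->'r'), giving 'er'.

'er'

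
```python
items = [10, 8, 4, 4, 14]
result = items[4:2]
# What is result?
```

items has length 5. The slice items[4:2] resolves to an empty index range, so the result is [].

[]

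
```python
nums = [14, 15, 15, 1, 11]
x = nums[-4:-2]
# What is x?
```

nums has length 5. The slice nums[-4:-2] selects indices [1, 2] (1->15, 2->15), giving [15, 15].

[15, 15]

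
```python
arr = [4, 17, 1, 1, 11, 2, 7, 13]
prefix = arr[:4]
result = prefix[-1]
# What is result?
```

arr has length 8. The slice arr[:4] selects indices [0, 1, 2, 3] (0->4, 1->17, 2->1, 3->1), giving [4, 17, 1, 1]. So prefix = [4, 17, 1, 1]. Then prefix[-1] = 1.

1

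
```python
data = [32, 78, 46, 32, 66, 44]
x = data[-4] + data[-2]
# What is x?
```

data has length 6. Negative index -4 maps to positive index 6 + (-4) = 2. data[2] = 46.
data has length 6. Negative index -2 maps to positive index 6 + (-2) = 4. data[4] = 66.
Sum: 46 + 66 = 112.

112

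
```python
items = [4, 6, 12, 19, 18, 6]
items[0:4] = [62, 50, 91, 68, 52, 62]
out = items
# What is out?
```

items starts as [4, 6, 12, 19, 18, 6] (length 6). The slice items[0:4] covers indices [0, 1, 2, 3] with values [4, 6, 12, 19]. Replacing that slice with [62, 50, 91, 68, 52, 62] (different length) produces [62, 50, 91, 68, 52, 62, 18, 6].

[62, 50, 91, 68, 52, 62, 18, 6]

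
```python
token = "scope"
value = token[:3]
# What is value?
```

token has length 5. The slice token[:3] selects indices [0, 1, 2] (0->'s', 1->'c', 2->'o'), giving 'sco'.

'sco'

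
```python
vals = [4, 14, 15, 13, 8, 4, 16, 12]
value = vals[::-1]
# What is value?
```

vals has length 8. The slice vals[::-1] selects indices [7, 6, 5, 4, 3, 2, 1, 0] (7->12, 6->16, 5->4, 4->8, 3->13, 2->15, 1->14, 0->4), giving [12, 16, 4, 8, 13, 15, 14, 4].

[12, 16, 4, 8, 13, 15, 14, 4]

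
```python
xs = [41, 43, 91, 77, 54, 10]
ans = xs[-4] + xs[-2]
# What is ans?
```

xs has length 6. Negative index -4 maps to positive index 6 + (-4) = 2. xs[2] = 91.
xs has length 6. Negative index -2 maps to positive index 6 + (-2) = 4. xs[4] = 54.
Sum: 91 + 54 = 145.

145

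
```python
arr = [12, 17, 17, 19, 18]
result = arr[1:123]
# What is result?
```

arr has length 5. The slice arr[1:123] selects indices [1, 2, 3, 4] (1->17, 2->17, 3->19, 4->18), giving [17, 17, 19, 18].

[17, 17, 19, 18]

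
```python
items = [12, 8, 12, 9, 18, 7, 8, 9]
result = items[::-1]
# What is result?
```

items has length 8. The slice items[::-1] selects indices [7, 6, 5, 4, 3, 2, 1, 0] (7->9, 6->8, 5->7, 4->18, 3->9, 2->12, 1->8, 0->12), giving [9, 8, 7, 18, 9, 12, 8, 12].

[9, 8, 7, 18, 9, 12, 8, 12]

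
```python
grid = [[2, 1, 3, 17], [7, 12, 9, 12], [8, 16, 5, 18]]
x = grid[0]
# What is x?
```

grid has 3 rows. Row 0 is [2, 1, 3, 17].

[2, 1, 3, 17]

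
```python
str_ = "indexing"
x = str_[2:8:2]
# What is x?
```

str_ has length 8. The slice str_[2:8:2] selects indices [2, 4, 6] (2->'d', 4->'x', 6->'n'), giving 'dxn'.

'dxn'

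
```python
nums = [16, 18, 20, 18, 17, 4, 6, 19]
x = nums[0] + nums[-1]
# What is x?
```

nums has length 8. nums[0] = 16.
nums has length 8. Negative index -1 maps to positive index 8 + (-1) = 7. nums[7] = 19.
Sum: 16 + 19 = 35.

35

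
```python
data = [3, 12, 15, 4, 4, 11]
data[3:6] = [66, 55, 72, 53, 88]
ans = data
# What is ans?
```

data starts as [3, 12, 15, 4, 4, 11] (length 6). The slice data[3:6] covers indices [3, 4, 5] with values [4, 4, 11]. Replacing that slice with [66, 55, 72, 53, 88] (different length) produces [3, 12, 15, 66, 55, 72, 53, 88].

[3, 12, 15, 66, 55, 72, 53, 88]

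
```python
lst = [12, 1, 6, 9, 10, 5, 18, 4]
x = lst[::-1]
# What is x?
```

lst has length 8. The slice lst[::-1] selects indices [7, 6, 5, 4, 3, 2, 1, 0] (7->4, 6->18, 5->5, 4->10, 3->9, 2->6, 1->1, 0->12), giving [4, 18, 5, 10, 9, 6, 1, 12].

[4, 18, 5, 10, 9, 6, 1, 12]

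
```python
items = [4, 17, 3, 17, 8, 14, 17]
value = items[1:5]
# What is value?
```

items has length 7. The slice items[1:5] selects indices [1, 2, 3, 4] (1->17, 2->3, 3->17, 4->8), giving [17, 3, 17, 8].

[17, 3, 17, 8]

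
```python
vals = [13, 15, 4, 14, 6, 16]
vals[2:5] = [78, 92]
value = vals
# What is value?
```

vals starts as [13, 15, 4, 14, 6, 16] (length 6). The slice vals[2:5] covers indices [2, 3, 4] with values [4, 14, 6]. Replacing that slice with [78, 92] (different length) produces [13, 15, 78, 92, 16].

[13, 15, 78, 92, 16]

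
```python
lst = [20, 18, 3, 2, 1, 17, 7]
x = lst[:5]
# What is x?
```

lst has length 7. The slice lst[:5] selects indices [0, 1, 2, 3, 4] (0->20, 1->18, 2->3, 3->2, 4->1), giving [20, 18, 3, 2, 1].

[20, 18, 3, 2, 1]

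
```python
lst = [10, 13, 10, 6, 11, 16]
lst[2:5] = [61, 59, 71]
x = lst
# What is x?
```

lst starts as [10, 13, 10, 6, 11, 16] (length 6). The slice lst[2:5] covers indices [2, 3, 4] with values [10, 6, 11]. Replacing that slice with [61, 59, 71] (same length) produces [10, 13, 61, 59, 71, 16].

[10, 13, 61, 59, 71, 16]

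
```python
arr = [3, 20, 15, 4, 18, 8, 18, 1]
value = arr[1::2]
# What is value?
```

arr has length 8. The slice arr[1::2] selects indices [1, 3, 5, 7] (1->20, 3->4, 5->8, 7->1), giving [20, 4, 8, 1].

[20, 4, 8, 1]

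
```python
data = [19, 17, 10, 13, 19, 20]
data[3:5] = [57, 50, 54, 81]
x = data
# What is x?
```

data starts as [19, 17, 10, 13, 19, 20] (length 6). The slice data[3:5] covers indices [3, 4] with values [13, 19]. Replacing that slice with [57, 50, 54, 81] (different length) produces [19, 17, 10, 57, 50, 54, 81, 20].

[19, 17, 10, 57, 50, 54, 81, 20]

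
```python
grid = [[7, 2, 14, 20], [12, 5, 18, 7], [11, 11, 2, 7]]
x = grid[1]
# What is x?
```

grid has 3 rows. Row 1 is [12, 5, 18, 7].

[12, 5, 18, 7]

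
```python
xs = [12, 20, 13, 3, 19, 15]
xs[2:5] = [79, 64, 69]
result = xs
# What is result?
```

xs starts as [12, 20, 13, 3, 19, 15] (length 6). The slice xs[2:5] covers indices [2, 3, 4] with values [13, 3, 19]. Replacing that slice with [79, 64, 69] (same length) produces [12, 20, 79, 64, 69, 15].

[12, 20, 79, 64, 69, 15]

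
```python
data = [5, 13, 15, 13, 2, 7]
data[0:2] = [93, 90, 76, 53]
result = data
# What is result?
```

data starts as [5, 13, 15, 13, 2, 7] (length 6). The slice data[0:2] covers indices [0, 1] with values [5, 13]. Replacing that slice with [93, 90, 76, 53] (different length) produces [93, 90, 76, 53, 15, 13, 2, 7].

[93, 90, 76, 53, 15, 13, 2, 7]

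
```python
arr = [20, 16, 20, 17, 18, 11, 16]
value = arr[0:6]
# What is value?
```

arr has length 7. The slice arr[0:6] selects indices [0, 1, 2, 3, 4, 5] (0->20, 1->16, 2->20, 3->17, 4->18, 5->11), giving [20, 16, 20, 17, 18, 11].

[20, 16, 20, 17, 18, 11]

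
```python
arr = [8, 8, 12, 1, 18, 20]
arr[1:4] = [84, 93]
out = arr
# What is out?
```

arr starts as [8, 8, 12, 1, 18, 20] (length 6). The slice arr[1:4] covers indices [1, 2, 3] with values [8, 12, 1]. Replacing that slice with [84, 93] (different length) produces [8, 84, 93, 18, 20].

[8, 84, 93, 18, 20]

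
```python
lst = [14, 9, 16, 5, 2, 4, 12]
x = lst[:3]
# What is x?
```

lst has length 7. The slice lst[:3] selects indices [0, 1, 2] (0->14, 1->9, 2->16), giving [14, 9, 16].

[14, 9, 16]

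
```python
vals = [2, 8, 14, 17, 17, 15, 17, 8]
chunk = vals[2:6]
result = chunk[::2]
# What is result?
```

vals has length 8. The slice vals[2:6] selects indices [2, 3, 4, 5] (2->14, 3->17, 4->17, 5->15), giving [14, 17, 17, 15]. So chunk = [14, 17, 17, 15]. chunk has length 4. The slice chunk[::2] selects indices [0, 2] (0->14, 2->17), giving [14, 17].

[14, 17]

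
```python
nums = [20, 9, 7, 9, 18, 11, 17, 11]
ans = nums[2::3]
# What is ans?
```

nums has length 8. The slice nums[2::3] selects indices [2, 5] (2->7, 5->11), giving [7, 11].

[7, 11]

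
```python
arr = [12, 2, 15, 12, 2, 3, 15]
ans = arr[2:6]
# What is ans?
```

arr has length 7. The slice arr[2:6] selects indices [2, 3, 4, 5] (2->15, 3->12, 4->2, 5->3), giving [15, 12, 2, 3].

[15, 12, 2, 3]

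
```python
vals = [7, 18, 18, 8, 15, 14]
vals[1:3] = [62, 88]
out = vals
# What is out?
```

vals starts as [7, 18, 18, 8, 15, 14] (length 6). The slice vals[1:3] covers indices [1, 2] with values [18, 18]. Replacing that slice with [62, 88] (same length) produces [7, 62, 88, 8, 15, 14].

[7, 62, 88, 8, 15, 14]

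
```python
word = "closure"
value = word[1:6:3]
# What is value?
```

word has length 7. The slice word[1:6:3] selects indices [1, 4] (1->'l', 4->'u'), giving 'lu'.

'lu'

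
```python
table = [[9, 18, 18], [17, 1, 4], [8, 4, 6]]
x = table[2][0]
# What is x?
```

table[2] = [8, 4, 6]. Taking column 0 of that row yields 8.

8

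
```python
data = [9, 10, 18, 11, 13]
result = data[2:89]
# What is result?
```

data has length 5. The slice data[2:89] selects indices [2, 3, 4] (2->18, 3->11, 4->13), giving [18, 11, 13].

[18, 11, 13]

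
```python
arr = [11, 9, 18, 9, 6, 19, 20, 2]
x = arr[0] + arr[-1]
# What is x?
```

arr has length 8. arr[0] = 11.
arr has length 8. Negative index -1 maps to positive index 8 + (-1) = 7. arr[7] = 2.
Sum: 11 + 2 = 13.

13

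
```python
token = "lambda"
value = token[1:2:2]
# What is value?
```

token has length 6. The slice token[1:2:2] selects indices [1] (1->'a'), giving 'a'.

'a'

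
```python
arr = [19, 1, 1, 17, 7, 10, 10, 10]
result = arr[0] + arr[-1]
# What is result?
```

arr has length 8. arr[0] = 19.
arr has length 8. Negative index -1 maps to positive index 8 + (-1) = 7. arr[7] = 10.
Sum: 19 + 10 = 29.

29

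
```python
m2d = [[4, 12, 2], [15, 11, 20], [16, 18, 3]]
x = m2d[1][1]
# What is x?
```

m2d[1] = [15, 11, 20]. Taking column 1 of that row yields 11.

11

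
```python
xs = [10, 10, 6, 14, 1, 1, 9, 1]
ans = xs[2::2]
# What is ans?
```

xs has length 8. The slice xs[2::2] selects indices [2, 4, 6] (2->6, 4->1, 6->9), giving [6, 1, 9].

[6, 1, 9]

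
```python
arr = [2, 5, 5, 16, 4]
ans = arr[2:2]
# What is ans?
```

arr has length 5. The slice arr[2:2] resolves to an empty index range, so the result is [].

[]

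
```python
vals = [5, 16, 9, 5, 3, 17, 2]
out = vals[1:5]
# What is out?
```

vals has length 7. The slice vals[1:5] selects indices [1, 2, 3, 4] (1->16, 2->9, 3->5, 4->3), giving [16, 9, 5, 3].

[16, 9, 5, 3]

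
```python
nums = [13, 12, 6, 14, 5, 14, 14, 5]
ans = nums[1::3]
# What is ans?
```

nums has length 8. The slice nums[1::3] selects indices [1, 4, 7] (1->12, 4->5, 7->5), giving [12, 5, 5].

[12, 5, 5]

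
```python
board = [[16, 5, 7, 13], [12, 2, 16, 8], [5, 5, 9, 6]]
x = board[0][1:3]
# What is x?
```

board[0] = [16, 5, 7, 13]. board[0] has length 4. The slice board[0][1:3] selects indices [1, 2] (1->5, 2->7), giving [5, 7].

[5, 7]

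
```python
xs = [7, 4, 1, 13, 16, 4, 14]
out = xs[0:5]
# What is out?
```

xs has length 7. The slice xs[0:5] selects indices [0, 1, 2, 3, 4] (0->7, 1->4, 2->1, 3->13, 4->16), giving [7, 4, 1, 13, 16].

[7, 4, 1, 13, 16]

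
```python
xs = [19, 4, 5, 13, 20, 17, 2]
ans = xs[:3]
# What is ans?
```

xs has length 7. The slice xs[:3] selects indices [0, 1, 2] (0->19, 1->4, 2->5), giving [19, 4, 5].

[19, 4, 5]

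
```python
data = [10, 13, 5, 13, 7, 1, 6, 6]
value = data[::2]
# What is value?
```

data has length 8. The slice data[::2] selects indices [0, 2, 4, 6] (0->10, 2->5, 4->7, 6->6), giving [10, 5, 7, 6].

[10, 5, 7, 6]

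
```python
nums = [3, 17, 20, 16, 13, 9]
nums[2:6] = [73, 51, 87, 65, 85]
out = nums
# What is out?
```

nums starts as [3, 17, 20, 16, 13, 9] (length 6). The slice nums[2:6] covers indices [2, 3, 4, 5] with values [20, 16, 13, 9]. Replacing that slice with [73, 51, 87, 65, 85] (different length) produces [3, 17, 73, 51, 87, 65, 85].

[3, 17, 73, 51, 87, 65, 85]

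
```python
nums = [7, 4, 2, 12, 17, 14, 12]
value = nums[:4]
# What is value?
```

nums has length 7. The slice nums[:4] selects indices [0, 1, 2, 3] (0->7, 1->4, 2->2, 3->12), giving [7, 4, 2, 12].

[7, 4, 2, 12]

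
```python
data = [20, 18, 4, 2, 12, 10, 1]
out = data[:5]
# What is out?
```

data has length 7. The slice data[:5] selects indices [0, 1, 2, 3, 4] (0->20, 1->18, 2->4, 3->2, 4->12), giving [20, 18, 4, 2, 12].

[20, 18, 4, 2, 12]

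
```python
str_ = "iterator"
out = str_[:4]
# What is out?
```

str_ has length 8. The slice str_[:4] selects indices [0, 1, 2, 3] (0->'i', 1->'t', 2->'e', 3->'r'), giving 'iter'.

'iter'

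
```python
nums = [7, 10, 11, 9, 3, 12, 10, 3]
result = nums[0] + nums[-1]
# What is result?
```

nums has length 8. nums[0] = 7.
nums has length 8. Negative index -1 maps to positive index 8 + (-1) = 7. nums[7] = 3.
Sum: 7 + 3 = 10.

10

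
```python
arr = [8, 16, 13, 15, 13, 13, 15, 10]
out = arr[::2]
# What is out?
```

arr has length 8. The slice arr[::2] selects indices [0, 2, 4, 6] (0->8, 2->13, 4->13, 6->15), giving [8, 13, 13, 15].

[8, 13, 13, 15]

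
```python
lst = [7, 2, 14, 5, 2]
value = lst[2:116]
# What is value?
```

lst has length 5. The slice lst[2:116] selects indices [2, 3, 4] (2->14, 3->5, 4->2), giving [14, 5, 2].

[14, 5, 2]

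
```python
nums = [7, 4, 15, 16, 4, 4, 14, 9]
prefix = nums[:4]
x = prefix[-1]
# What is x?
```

nums has length 8. The slice nums[:4] selects indices [0, 1, 2, 3] (0->7, 1->4, 2->15, 3->16), giving [7, 4, 15, 16]. So prefix = [7, 4, 15, 16]. Then prefix[-1] = 16.

16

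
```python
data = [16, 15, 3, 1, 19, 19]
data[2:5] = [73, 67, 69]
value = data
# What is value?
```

data starts as [16, 15, 3, 1, 19, 19] (length 6). The slice data[2:5] covers indices [2, 3, 4] with values [3, 1, 19]. Replacing that slice with [73, 67, 69] (same length) produces [16, 15, 73, 67, 69, 19].

[16, 15, 73, 67, 69, 19]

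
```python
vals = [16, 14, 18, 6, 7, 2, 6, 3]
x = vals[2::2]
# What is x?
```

vals has length 8. The slice vals[2::2] selects indices [2, 4, 6] (2->18, 4->7, 6->6), giving [18, 7, 6].

[18, 7, 6]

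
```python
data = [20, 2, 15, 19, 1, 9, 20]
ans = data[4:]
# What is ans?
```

data has length 7. The slice data[4:] selects indices [4, 5, 6] (4->1, 5->9, 6->20), giving [1, 9, 20].

[1, 9, 20]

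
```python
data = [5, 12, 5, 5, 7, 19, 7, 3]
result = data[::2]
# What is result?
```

data has length 8. The slice data[::2] selects indices [0, 2, 4, 6] (0->5, 2->5, 4->7, 6->7), giving [5, 5, 7, 7].

[5, 5, 7, 7]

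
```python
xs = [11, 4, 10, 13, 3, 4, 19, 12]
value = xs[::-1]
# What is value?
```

xs has length 8. The slice xs[::-1] selects indices [7, 6, 5, 4, 3, 2, 1, 0] (7->12, 6->19, 5->4, 4->3, 3->13, 2->10, 1->4, 0->11), giving [12, 19, 4, 3, 13, 10, 4, 11].

[12, 19, 4, 3, 13, 10, 4, 11]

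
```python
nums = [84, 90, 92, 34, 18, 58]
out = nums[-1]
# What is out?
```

nums has length 6. Negative index -1 maps to positive index 6 + (-1) = 5. nums[5] = 58.

58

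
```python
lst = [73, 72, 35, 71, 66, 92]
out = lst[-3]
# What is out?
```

lst has length 6. Negative index -3 maps to positive index 6 + (-3) = 3. lst[3] = 71.

71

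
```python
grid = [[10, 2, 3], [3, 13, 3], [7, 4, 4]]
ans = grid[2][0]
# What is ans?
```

grid[2] = [7, 4, 4]. Taking column 0 of that row yields 7.

7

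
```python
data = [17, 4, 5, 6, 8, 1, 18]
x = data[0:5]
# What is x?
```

data has length 7. The slice data[0:5] selects indices [0, 1, 2, 3, 4] (0->17, 1->4, 2->5, 3->6, 4->8), giving [17, 4, 5, 6, 8].

[17, 4, 5, 6, 8]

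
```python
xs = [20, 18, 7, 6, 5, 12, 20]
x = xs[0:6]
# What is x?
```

xs has length 7. The slice xs[0:6] selects indices [0, 1, 2, 3, 4, 5] (0->20, 1->18, 2->7, 3->6, 4->5, 5->12), giving [20, 18, 7, 6, 5, 12].

[20, 18, 7, 6, 5, 12]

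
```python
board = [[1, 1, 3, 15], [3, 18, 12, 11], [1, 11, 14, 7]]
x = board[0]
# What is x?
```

board has 3 rows. Row 0 is [1, 1, 3, 15].

[1, 1, 3, 15]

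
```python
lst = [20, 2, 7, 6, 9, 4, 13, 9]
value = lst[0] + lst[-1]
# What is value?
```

lst has length 8. lst[0] = 20.
lst has length 8. Negative index -1 maps to positive index 8 + (-1) = 7. lst[7] = 9.
Sum: 20 + 9 = 29.

29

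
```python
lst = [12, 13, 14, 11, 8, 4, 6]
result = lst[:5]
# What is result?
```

lst has length 7. The slice lst[:5] selects indices [0, 1, 2, 3, 4] (0->12, 1->13, 2->14, 3->11, 4->8), giving [12, 13, 14, 11, 8].

[12, 13, 14, 11, 8]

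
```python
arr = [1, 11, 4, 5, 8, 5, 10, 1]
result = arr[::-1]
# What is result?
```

arr has length 8. The slice arr[::-1] selects indices [7, 6, 5, 4, 3, 2, 1, 0] (7->1, 6->10, 5->5, 4->8, 3->5, 2->4, 1->11, 0->1), giving [1, 10, 5, 8, 5, 4, 11, 1].

[1, 10, 5, 8, 5, 4, 11, 1]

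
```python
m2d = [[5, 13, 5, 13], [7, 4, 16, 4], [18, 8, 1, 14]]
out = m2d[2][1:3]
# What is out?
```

m2d[2] = [18, 8, 1, 14]. m2d[2] has length 4. The slice m2d[2][1:3] selects indices [1, 2] (1->8, 2->1), giving [8, 1].

[8, 1]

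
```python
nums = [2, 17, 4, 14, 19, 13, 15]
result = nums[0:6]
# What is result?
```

nums has length 7. The slice nums[0:6] selects indices [0, 1, 2, 3, 4, 5] (0->2, 1->17, 2->4, 3->14, 4->19, 5->13), giving [2, 17, 4, 14, 19, 13].

[2, 17, 4, 14, 19, 13]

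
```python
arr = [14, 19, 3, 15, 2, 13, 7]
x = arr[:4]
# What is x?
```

arr has length 7. The slice arr[:4] selects indices [0, 1, 2, 3] (0->14, 1->19, 2->3, 3->15), giving [14, 19, 3, 15].

[14, 19, 3, 15]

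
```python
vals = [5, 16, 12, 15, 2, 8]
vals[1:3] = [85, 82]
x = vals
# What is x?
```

vals starts as [5, 16, 12, 15, 2, 8] (length 6). The slice vals[1:3] covers indices [1, 2] with values [16, 12]. Replacing that slice with [85, 82] (same length) produces [5, 85, 82, 15, 2, 8].

[5, 85, 82, 15, 2, 8]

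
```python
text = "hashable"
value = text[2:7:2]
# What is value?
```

text has length 8. The slice text[2:7:2] selects indices [2, 4, 6] (2->'s', 4->'a', 6->'l'), giving 'sal'.

'sal'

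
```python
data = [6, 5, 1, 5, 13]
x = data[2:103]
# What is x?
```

data has length 5. The slice data[2:103] selects indices [2, 3, 4] (2->1, 3->5, 4->13), giving [1, 5, 13].

[1, 5, 13]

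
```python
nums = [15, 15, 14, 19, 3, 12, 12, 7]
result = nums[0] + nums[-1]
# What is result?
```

nums has length 8. nums[0] = 15.
nums has length 8. Negative index -1 maps to positive index 8 + (-1) = 7. nums[7] = 7.
Sum: 15 + 7 = 22.

22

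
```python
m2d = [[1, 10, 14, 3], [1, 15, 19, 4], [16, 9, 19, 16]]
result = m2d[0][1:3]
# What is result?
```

m2d[0] = [1, 10, 14, 3]. m2d[0] has length 4. The slice m2d[0][1:3] selects indices [1, 2] (1->10, 2->14), giving [10, 14].

[10, 14]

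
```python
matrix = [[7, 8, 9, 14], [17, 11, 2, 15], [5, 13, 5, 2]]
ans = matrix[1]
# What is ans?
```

matrix has 3 rows. Row 1 is [17, 11, 2, 15].

[17, 11, 2, 15]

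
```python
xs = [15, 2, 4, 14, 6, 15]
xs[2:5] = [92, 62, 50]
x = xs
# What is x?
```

xs starts as [15, 2, 4, 14, 6, 15] (length 6). The slice xs[2:5] covers indices [2, 3, 4] with values [4, 14, 6]. Replacing that slice with [92, 62, 50] (same length) produces [15, 2, 92, 62, 50, 15].

[15, 2, 92, 62, 50, 15]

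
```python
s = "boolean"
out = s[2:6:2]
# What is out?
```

s has length 7. The slice s[2:6:2] selects indices [2, 4] (2->'o', 4->'e'), giving 'oe'.

'oe'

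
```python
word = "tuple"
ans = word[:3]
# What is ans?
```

word has length 5. The slice word[:3] selects indices [0, 1, 2] (0->'t', 1->'u', 2->'p'), giving 'tup'.

'tup'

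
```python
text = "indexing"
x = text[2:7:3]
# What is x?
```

text has length 8. The slice text[2:7:3] selects indices [2, 5] (2->'d', 5->'i'), giving 'di'.

'di'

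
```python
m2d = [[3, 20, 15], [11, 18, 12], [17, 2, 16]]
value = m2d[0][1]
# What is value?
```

m2d[0] = [3, 20, 15]. Taking column 1 of that row yields 20.

20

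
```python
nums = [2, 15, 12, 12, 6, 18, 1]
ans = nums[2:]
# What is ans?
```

nums has length 7. The slice nums[2:] selects indices [2, 3, 4, 5, 6] (2->12, 3->12, 4->6, 5->18, 6->1), giving [12, 12, 6, 18, 1].

[12, 12, 6, 18, 1]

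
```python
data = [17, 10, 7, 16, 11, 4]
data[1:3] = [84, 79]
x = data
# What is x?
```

data starts as [17, 10, 7, 16, 11, 4] (length 6). The slice data[1:3] covers indices [1, 2] with values [10, 7]. Replacing that slice with [84, 79] (same length) produces [17, 84, 79, 16, 11, 4].

[17, 84, 79, 16, 11, 4]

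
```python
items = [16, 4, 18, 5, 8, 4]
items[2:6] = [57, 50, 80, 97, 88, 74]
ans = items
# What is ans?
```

items starts as [16, 4, 18, 5, 8, 4] (length 6). The slice items[2:6] covers indices [2, 3, 4, 5] with values [18, 5, 8, 4]. Replacing that slice with [57, 50, 80, 97, 88, 74] (different length) produces [16, 4, 57, 50, 80, 97, 88, 74].

[16, 4, 57, 50, 80, 97, 88, 74]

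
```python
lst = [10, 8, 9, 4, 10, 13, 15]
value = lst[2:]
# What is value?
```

lst has length 7. The slice lst[2:] selects indices [2, 3, 4, 5, 6] (2->9, 3->4, 4->10, 5->13, 6->15), giving [9, 4, 10, 13, 15].

[9, 4, 10, 13, 15]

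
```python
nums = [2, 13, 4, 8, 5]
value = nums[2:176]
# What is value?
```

nums has length 5. The slice nums[2:176] selects indices [2, 3, 4] (2->4, 3->8, 4->5), giving [4, 8, 5].

[4, 8, 5]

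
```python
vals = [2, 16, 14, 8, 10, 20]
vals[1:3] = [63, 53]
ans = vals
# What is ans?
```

vals starts as [2, 16, 14, 8, 10, 20] (length 6). The slice vals[1:3] covers indices [1, 2] with values [16, 14]. Replacing that slice with [63, 53] (same length) produces [2, 63, 53, 8, 10, 20].

[2, 63, 53, 8, 10, 20]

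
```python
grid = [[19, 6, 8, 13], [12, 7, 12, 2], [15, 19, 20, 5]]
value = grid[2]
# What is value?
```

grid has 3 rows. Row 2 is [15, 19, 20, 5].

[15, 19, 20, 5]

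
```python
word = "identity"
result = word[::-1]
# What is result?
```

word has length 8. The slice word[::-1] selects indices [7, 6, 5, 4, 3, 2, 1, 0] (7->'y', 6->'t', 5->'i', 4->'t', 3->'n', 2->'e', 1->'d', 0->'i'), giving 'ytitnedi'.

'ytitnedi'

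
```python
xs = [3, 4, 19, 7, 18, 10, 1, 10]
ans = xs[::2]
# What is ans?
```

xs has length 8. The slice xs[::2] selects indices [0, 2, 4, 6] (0->3, 2->19, 4->18, 6->1), giving [3, 19, 18, 1].

[3, 19, 18, 1]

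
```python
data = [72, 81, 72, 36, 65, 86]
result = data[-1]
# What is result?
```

data has length 6. Negative index -1 maps to positive index 6 + (-1) = 5. data[5] = 86.

86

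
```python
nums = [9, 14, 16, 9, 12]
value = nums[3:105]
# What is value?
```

nums has length 5. The slice nums[3:105] selects indices [3, 4] (3->9, 4->12), giving [9, 12].

[9, 12]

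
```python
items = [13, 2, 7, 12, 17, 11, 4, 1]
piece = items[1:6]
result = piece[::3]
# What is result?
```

items has length 8. The slice items[1:6] selects indices [1, 2, 3, 4, 5] (1->2, 2->7, 3->12, 4->17, 5->11), giving [2, 7, 12, 17, 11]. So piece = [2, 7, 12, 17, 11]. piece has length 5. The slice piece[::3] selects indices [0, 3] (0->2, 3->17), giving [2, 17].

[2, 17]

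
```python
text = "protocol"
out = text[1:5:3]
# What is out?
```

text has length 8. The slice text[1:5:3] selects indices [1, 4] (1->'r', 4->'o'), giving 'ro'.

'ro'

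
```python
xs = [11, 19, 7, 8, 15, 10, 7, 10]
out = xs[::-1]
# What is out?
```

xs has length 8. The slice xs[::-1] selects indices [7, 6, 5, 4, 3, 2, 1, 0] (7->10, 6->7, 5->10, 4->15, 3->8, 2->7, 1->19, 0->11), giving [10, 7, 10, 15, 8, 7, 19, 11].

[10, 7, 10, 15, 8, 7, 19, 11]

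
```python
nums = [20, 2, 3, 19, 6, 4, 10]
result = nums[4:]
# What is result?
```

nums has length 7. The slice nums[4:] selects indices [4, 5, 6] (4->6, 5->4, 6->10), giving [6, 4, 10].

[6, 4, 10]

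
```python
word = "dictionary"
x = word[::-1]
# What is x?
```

word has length 10. The slice word[::-1] selects indices [9, 8, 7, 6, 5, 4, 3, 2, 1, 0] (9->'y', 8->'r', 7->'a', 6->'n', 5->'o', 4->'i', 3->'t', 2->'c', 1->'i', 0->'d'), giving 'yranoitcid'.

'yranoitcid'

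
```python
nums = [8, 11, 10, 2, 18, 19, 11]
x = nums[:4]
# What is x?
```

nums has length 7. The slice nums[:4] selects indices [0, 1, 2, 3] (0->8, 1->11, 2->10, 3->2), giving [8, 11, 10, 2].

[8, 11, 10, 2]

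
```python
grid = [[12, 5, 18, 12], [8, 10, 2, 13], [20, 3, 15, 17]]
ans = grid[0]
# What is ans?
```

grid has 3 rows. Row 0 is [12, 5, 18, 12].

[12, 5, 18, 12]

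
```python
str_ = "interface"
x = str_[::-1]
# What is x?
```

str_ has length 9. The slice str_[::-1] selects indices [8, 7, 6, 5, 4, 3, 2, 1, 0] (8->'e', 7->'c', 6->'a', 5->'f', 4->'r', 3->'e', 2->'t', 1->'n', 0->'i'), giving 'ecafretni'.

'ecafretni'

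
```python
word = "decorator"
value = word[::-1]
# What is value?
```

word has length 9. The slice word[::-1] selects indices [8, 7, 6, 5, 4, 3, 2, 1, 0] (8->'r', 7->'o', 6->'t', 5->'a', 4->'r', 3->'o', 2->'c', 1->'e', 0->'d'), giving 'rotaroced'.

'rotaroced'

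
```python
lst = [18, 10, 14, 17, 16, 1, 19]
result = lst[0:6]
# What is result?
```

lst has length 7. The slice lst[0:6] selects indices [0, 1, 2, 3, 4, 5] (0->18, 1->10, 2->14, 3->17, 4->16, 5->1), giving [18, 10, 14, 17, 16, 1].

[18, 10, 14, 17, 16, 1]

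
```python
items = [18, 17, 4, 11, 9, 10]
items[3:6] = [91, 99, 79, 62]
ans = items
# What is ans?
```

items starts as [18, 17, 4, 11, 9, 10] (length 6). The slice items[3:6] covers indices [3, 4, 5] with values [11, 9, 10]. Replacing that slice with [91, 99, 79, 62] (different length) produces [18, 17, 4, 91, 99, 79, 62].

[18, 17, 4, 91, 99, 79, 62]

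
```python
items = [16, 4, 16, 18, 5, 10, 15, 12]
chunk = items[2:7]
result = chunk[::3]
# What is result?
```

items has length 8. The slice items[2:7] selects indices [2, 3, 4, 5, 6] (2->16, 3->18, 4->5, 5->10, 6->15), giving [16, 18, 5, 10, 15]. So chunk = [16, 18, 5, 10, 15]. chunk has length 5. The slice chunk[::3] selects indices [0, 3] (0->16, 3->10), giving [16, 10].

[16, 10]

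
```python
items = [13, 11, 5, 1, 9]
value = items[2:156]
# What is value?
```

items has length 5. The slice items[2:156] selects indices [2, 3, 4] (2->5, 3->1, 4->9), giving [5, 1, 9].

[5, 1, 9]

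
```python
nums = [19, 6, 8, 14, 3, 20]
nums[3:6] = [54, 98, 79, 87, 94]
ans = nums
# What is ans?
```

nums starts as [19, 6, 8, 14, 3, 20] (length 6). The slice nums[3:6] covers indices [3, 4, 5] with values [14, 3, 20]. Replacing that slice with [54, 98, 79, 87, 94] (different length) produces [19, 6, 8, 54, 98, 79, 87, 94].

[19, 6, 8, 54, 98, 79, 87, 94]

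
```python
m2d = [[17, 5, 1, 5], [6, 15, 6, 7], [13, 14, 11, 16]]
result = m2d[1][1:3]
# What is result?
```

m2d[1] = [6, 15, 6, 7]. m2d[1] has length 4. The slice m2d[1][1:3] selects indices [1, 2] (1->15, 2->6), giving [15, 6].

[15, 6]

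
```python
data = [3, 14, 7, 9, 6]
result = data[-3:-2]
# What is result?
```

data has length 5. The slice data[-3:-2] selects indices [2] (2->7), giving [7].

[7]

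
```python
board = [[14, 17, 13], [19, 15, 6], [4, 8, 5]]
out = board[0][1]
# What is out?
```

board[0] = [14, 17, 13]. Taking column 1 of that row yields 17.

17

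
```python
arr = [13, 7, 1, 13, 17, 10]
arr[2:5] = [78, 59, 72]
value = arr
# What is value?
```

arr starts as [13, 7, 1, 13, 17, 10] (length 6). The slice arr[2:5] covers indices [2, 3, 4] with values [1, 13, 17]. Replacing that slice with [78, 59, 72] (same length) produces [13, 7, 78, 59, 72, 10].

[13, 7, 78, 59, 72, 10]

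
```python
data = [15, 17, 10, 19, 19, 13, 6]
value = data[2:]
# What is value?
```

data has length 7. The slice data[2:] selects indices [2, 3, 4, 5, 6] (2->10, 3->19, 4->19, 5->13, 6->6), giving [10, 19, 19, 13, 6].

[10, 19, 19, 13, 6]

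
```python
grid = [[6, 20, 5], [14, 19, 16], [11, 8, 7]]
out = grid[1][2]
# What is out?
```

grid[1] = [14, 19, 16]. Taking column 2 of that row yields 16.

16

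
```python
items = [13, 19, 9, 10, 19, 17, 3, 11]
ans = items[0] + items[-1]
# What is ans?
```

items has length 8. items[0] = 13.
items has length 8. Negative index -1 maps to positive index 8 + (-1) = 7. items[7] = 11.
Sum: 13 + 11 = 24.

24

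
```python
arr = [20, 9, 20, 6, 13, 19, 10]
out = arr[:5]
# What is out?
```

arr has length 7. The slice arr[:5] selects indices [0, 1, 2, 3, 4] (0->20, 1->9, 2->20, 3->6, 4->13), giving [20, 9, 20, 6, 13].

[20, 9, 20, 6, 13]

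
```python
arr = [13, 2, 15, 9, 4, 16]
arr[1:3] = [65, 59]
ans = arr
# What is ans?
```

arr starts as [13, 2, 15, 9, 4, 16] (length 6). The slice arr[1:3] covers indices [1, 2] with values [2, 15]. Replacing that slice with [65, 59] (same length) produces [13, 65, 59, 9, 4, 16].

[13, 65, 59, 9, 4, 16]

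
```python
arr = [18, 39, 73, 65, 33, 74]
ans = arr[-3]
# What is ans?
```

arr has length 6. Negative index -3 maps to positive index 6 + (-3) = 3. arr[3] = 65.

65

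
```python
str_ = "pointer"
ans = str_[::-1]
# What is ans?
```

str_ has length 7. The slice str_[::-1] selects indices [6, 5, 4, 3, 2, 1, 0] (6->'r', 5->'e', 4->'t', 3->'n', 2->'i', 1->'o', 0->'p'), giving 'retniop'.

'retniop'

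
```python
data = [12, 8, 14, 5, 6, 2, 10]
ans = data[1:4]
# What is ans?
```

data has length 7. The slice data[1:4] selects indices [1, 2, 3] (1->8, 2->14, 3->5), giving [8, 14, 5].

[8, 14, 5]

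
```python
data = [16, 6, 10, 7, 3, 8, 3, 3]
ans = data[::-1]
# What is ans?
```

data has length 8. The slice data[::-1] selects indices [7, 6, 5, 4, 3, 2, 1, 0] (7->3, 6->3, 5->8, 4->3, 3->7, 2->10, 1->6, 0->16), giving [3, 3, 8, 3, 7, 10, 6, 16].

[3, 3, 8, 3, 7, 10, 6, 16]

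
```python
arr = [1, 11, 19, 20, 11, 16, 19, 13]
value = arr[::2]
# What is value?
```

arr has length 8. The slice arr[::2] selects indices [0, 2, 4, 6] (0->1, 2->19, 4->11, 6->19), giving [1, 19, 11, 19].

[1, 19, 11, 19]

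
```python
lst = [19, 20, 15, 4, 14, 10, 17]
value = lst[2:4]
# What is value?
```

lst has length 7. The slice lst[2:4] selects indices [2, 3] (2->15, 3->4), giving [15, 4].

[15, 4]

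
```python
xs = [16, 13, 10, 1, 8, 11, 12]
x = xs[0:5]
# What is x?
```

xs has length 7. The slice xs[0:5] selects indices [0, 1, 2, 3, 4] (0->16, 1->13, 2->10, 3->1, 4->8), giving [16, 13, 10, 1, 8].

[16, 13, 10, 1, 8]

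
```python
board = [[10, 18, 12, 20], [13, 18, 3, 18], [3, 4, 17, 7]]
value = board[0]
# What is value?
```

board has 3 rows. Row 0 is [10, 18, 12, 20].

[10, 18, 12, 20]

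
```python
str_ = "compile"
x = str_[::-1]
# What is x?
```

str_ has length 7. The slice str_[::-1] selects indices [6, 5, 4, 3, 2, 1, 0] (6->'e', 5->'l', 4->'i', 3->'p', 2->'m', 1->'o', 0->'c'), giving 'elipmoc'.

'elipmoc'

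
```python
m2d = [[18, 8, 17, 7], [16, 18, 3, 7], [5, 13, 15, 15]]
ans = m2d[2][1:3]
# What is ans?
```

m2d[2] = [5, 13, 15, 15]. m2d[2] has length 4. The slice m2d[2][1:3] selects indices [1, 2] (1->13, 2->15), giving [13, 15].

[13, 15]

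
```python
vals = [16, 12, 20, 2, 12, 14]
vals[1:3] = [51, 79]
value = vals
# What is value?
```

vals starts as [16, 12, 20, 2, 12, 14] (length 6). The slice vals[1:3] covers indices [1, 2] with values [12, 20]. Replacing that slice with [51, 79] (same length) produces [16, 51, 79, 2, 12, 14].

[16, 51, 79, 2, 12, 14]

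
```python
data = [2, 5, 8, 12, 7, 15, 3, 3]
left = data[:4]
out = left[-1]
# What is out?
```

data has length 8. The slice data[:4] selects indices [0, 1, 2, 3] (0->2, 1->5, 2->8, 3->12), giving [2, 5, 8, 12]. So left = [2, 5, 8, 12]. Then left[-1] = 12.

12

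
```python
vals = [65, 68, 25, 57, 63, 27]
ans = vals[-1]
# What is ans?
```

vals has length 6. Negative index -1 maps to positive index 6 + (-1) = 5. vals[5] = 27.

27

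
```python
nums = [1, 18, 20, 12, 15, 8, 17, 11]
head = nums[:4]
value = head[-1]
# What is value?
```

nums has length 8. The slice nums[:4] selects indices [0, 1, 2, 3] (0->1, 1->18, 2->20, 3->12), giving [1, 18, 20, 12]. So head = [1, 18, 20, 12]. Then head[-1] = 12.

12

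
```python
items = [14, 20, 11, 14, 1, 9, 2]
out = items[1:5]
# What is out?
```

items has length 7. The slice items[1:5] selects indices [1, 2, 3, 4] (1->20, 2->11, 3->14, 4->1), giving [20, 11, 14, 1].

[20, 11, 14, 1]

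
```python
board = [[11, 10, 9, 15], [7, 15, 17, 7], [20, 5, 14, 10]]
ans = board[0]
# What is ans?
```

board has 3 rows. Row 0 is [11, 10, 9, 15].

[11, 10, 9, 15]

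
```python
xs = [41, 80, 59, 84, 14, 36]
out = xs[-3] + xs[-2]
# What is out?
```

xs has length 6. Negative index -3 maps to positive index 6 + (-3) = 3. xs[3] = 84.
xs has length 6. Negative index -2 maps to positive index 6 + (-2) = 4. xs[4] = 14.
Sum: 84 + 14 = 98.

98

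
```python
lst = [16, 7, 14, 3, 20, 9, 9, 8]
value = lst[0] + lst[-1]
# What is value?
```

lst has length 8. lst[0] = 16.
lst has length 8. Negative index -1 maps to positive index 8 + (-1) = 7. lst[7] = 8.
Sum: 16 + 8 = 24.

24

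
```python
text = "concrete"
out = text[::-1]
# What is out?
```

text has length 8. The slice text[::-1] selects indices [7, 6, 5, 4, 3, 2, 1, 0] (7->'e', 6->'t', 5->'e', 4->'r', 3->'c', 2->'n', 1->'o', 0->'c'), giving 'etercnoc'.

'etercnoc'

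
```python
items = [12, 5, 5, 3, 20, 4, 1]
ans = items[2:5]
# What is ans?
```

items has length 7. The slice items[2:5] selects indices [2, 3, 4] (2->5, 3->3, 4->20), giving [5, 3, 20].

[5, 3, 20]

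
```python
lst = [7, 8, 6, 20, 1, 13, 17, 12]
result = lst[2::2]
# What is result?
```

lst has length 8. The slice lst[2::2] selects indices [2, 4, 6] (2->6, 4->1, 6->17), giving [6, 1, 17].

[6, 1, 17]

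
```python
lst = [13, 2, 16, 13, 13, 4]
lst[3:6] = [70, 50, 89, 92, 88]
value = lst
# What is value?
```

lst starts as [13, 2, 16, 13, 13, 4] (length 6). The slice lst[3:6] covers indices [3, 4, 5] with values [13, 13, 4]. Replacing that slice with [70, 50, 89, 92, 88] (different length) produces [13, 2, 16, 70, 50, 89, 92, 88].

[13, 2, 16, 70, 50, 89, 92, 88]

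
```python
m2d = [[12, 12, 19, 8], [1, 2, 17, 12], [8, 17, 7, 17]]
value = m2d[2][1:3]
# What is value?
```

m2d[2] = [8, 17, 7, 17]. m2d[2] has length 4. The slice m2d[2][1:3] selects indices [1, 2] (1->17, 2->7), giving [17, 7].

[17, 7]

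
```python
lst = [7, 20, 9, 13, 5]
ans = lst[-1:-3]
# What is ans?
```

lst has length 5. The slice lst[-1:-3] resolves to an empty index range, so the result is [].

[]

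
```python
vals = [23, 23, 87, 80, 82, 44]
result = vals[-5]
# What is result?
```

vals has length 6. Negative index -5 maps to positive index 6 + (-5) = 1. vals[1] = 23.

23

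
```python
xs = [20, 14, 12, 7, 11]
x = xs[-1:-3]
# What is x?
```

xs has length 5. The slice xs[-1:-3] resolves to an empty index range, so the result is [].

[]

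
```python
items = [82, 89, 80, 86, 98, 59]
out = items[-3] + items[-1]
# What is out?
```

items has length 6. Negative index -3 maps to positive index 6 + (-3) = 3. items[3] = 86.
items has length 6. Negative index -1 maps to positive index 6 + (-1) = 5. items[5] = 59.
Sum: 86 + 59 = 145.

145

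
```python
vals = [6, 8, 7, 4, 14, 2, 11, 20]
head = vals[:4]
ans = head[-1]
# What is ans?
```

vals has length 8. The slice vals[:4] selects indices [0, 1, 2, 3] (0->6, 1->8, 2->7, 3->4), giving [6, 8, 7, 4]. So head = [6, 8, 7, 4]. Then head[-1] = 4.

4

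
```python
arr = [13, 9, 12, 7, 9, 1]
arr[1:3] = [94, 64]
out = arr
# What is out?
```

arr starts as [13, 9, 12, 7, 9, 1] (length 6). The slice arr[1:3] covers indices [1, 2] with values [9, 12]. Replacing that slice with [94, 64] (same length) produces [13, 94, 64, 7, 9, 1].

[13, 94, 64, 7, 9, 1]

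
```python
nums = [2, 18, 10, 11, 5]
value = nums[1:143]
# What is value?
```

nums has length 5. The slice nums[1:143] selects indices [1, 2, 3, 4] (1->18, 2->10, 3->11, 4->5), giving [18, 10, 11, 5].

[18, 10, 11, 5]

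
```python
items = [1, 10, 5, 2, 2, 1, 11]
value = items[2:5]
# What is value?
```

items has length 7. The slice items[2:5] selects indices [2, 3, 4] (2->5, 3->2, 4->2), giving [5, 2, 2].

[5, 2, 2]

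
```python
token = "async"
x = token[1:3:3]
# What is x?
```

token has length 5. The slice token[1:3:3] selects indices [1] (1->'s'), giving 's'.

's'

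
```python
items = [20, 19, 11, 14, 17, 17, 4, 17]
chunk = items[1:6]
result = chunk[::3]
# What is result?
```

items has length 8. The slice items[1:6] selects indices [1, 2, 3, 4, 5] (1->19, 2->11, 3->14, 4->17, 5->17), giving [19, 11, 14, 17, 17]. So chunk = [19, 11, 14, 17, 17]. chunk has length 5. The slice chunk[::3] selects indices [0, 3] (0->19, 3->17), giving [19, 17].

[19, 17]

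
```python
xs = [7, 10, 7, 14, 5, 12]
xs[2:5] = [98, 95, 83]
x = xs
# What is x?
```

xs starts as [7, 10, 7, 14, 5, 12] (length 6). The slice xs[2:5] covers indices [2, 3, 4] with values [7, 14, 5]. Replacing that slice with [98, 95, 83] (same length) produces [7, 10, 98, 95, 83, 12].

[7, 10, 98, 95, 83, 12]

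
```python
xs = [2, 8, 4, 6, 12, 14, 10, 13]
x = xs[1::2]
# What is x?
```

xs has length 8. The slice xs[1::2] selects indices [1, 3, 5, 7] (1->8, 3->6, 5->14, 7->13), giving [8, 6, 14, 13].

[8, 6, 14, 13]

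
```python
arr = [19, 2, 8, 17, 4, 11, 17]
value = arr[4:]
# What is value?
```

arr has length 7. The slice arr[4:] selects indices [4, 5, 6] (4->4, 5->11, 6->17), giving [4, 11, 17].

[4, 11, 17]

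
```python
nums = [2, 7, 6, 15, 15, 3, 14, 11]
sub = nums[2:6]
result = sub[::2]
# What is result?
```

nums has length 8. The slice nums[2:6] selects indices [2, 3, 4, 5] (2->6, 3->15, 4->15, 5->3), giving [6, 15, 15, 3]. So sub = [6, 15, 15, 3]. sub has length 4. The slice sub[::2] selects indices [0, 2] (0->6, 2->15), giving [6, 15].

[6, 15]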